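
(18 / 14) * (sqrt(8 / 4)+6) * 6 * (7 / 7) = 54 * sqrt(2) / 7+324 / 7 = 57.20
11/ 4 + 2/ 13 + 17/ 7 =1941/ 364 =5.33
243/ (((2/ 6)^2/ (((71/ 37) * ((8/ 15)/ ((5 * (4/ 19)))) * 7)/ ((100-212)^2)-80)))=-145005864579/ 828800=-174958.81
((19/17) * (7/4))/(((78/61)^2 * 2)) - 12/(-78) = 0.75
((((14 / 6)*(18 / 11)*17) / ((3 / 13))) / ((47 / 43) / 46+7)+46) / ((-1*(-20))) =1314979 / 305646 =4.30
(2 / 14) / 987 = 1 / 6909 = 0.00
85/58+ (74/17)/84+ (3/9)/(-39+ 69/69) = 593491/393414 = 1.51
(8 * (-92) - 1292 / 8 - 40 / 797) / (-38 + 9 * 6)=-1430695 / 25504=-56.10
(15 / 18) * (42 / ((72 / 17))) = 595 / 72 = 8.26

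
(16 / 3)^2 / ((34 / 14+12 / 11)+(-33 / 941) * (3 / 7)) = 9274496 / 1142649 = 8.12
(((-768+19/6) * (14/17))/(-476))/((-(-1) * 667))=4589/2313156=0.00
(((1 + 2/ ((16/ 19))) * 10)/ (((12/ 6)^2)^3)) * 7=945/ 256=3.69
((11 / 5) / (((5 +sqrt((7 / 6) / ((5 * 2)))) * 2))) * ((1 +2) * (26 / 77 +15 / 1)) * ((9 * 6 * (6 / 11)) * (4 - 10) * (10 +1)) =-206627760 / 10451 +6887592 * sqrt(105) / 52255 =-18420.48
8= 8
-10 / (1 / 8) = -80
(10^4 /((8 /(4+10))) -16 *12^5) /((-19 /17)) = 67384804 /19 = 3546568.63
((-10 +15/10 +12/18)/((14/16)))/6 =-94/63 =-1.49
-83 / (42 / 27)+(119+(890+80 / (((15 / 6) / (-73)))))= -19325 / 14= -1380.36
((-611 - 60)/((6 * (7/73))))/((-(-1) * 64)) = -18.22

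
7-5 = 2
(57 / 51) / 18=19 / 306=0.06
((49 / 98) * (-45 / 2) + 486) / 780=633 / 1040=0.61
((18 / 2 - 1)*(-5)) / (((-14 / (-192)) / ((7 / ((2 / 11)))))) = -21120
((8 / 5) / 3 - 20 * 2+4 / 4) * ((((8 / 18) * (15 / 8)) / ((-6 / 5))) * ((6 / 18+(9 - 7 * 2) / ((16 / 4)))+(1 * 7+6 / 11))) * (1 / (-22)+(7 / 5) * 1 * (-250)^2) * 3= 4859419350625 / 104544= 46482049.19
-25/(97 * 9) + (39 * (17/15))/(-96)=-68311/139680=-0.49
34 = 34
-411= -411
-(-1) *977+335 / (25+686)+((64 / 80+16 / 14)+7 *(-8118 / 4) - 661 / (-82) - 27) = -13514720617 / 1020285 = -13246.02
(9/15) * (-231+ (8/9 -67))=-2674/15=-178.27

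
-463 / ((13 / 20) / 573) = -5305980 / 13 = -408152.31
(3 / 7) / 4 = 3 / 28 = 0.11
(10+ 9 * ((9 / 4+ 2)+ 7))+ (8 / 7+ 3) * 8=4043 / 28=144.39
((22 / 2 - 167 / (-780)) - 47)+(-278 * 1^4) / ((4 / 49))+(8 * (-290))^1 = -4493803 / 780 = -5761.29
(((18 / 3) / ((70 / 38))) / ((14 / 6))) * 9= 12.56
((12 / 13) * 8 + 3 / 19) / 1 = 1863 / 247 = 7.54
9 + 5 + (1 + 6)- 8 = 13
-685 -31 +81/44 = -31423/44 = -714.16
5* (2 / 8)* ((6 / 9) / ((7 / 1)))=5 / 42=0.12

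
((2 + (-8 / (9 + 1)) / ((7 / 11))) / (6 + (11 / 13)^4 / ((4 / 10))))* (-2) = -2970344 / 14557795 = -0.20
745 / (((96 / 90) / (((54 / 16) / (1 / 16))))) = 301725 / 8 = 37715.62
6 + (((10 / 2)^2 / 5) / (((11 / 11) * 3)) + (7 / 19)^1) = 458 / 57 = 8.04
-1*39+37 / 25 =-938 / 25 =-37.52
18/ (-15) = -6/ 5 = -1.20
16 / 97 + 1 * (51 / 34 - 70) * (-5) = 66477 / 194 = 342.66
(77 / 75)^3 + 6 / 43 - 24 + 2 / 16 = -3287562023 / 145125000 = -22.65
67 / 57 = 1.18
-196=-196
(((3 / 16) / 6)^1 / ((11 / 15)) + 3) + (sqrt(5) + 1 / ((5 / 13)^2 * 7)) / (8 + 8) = sqrt(5) / 16 + 191143 / 61600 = 3.24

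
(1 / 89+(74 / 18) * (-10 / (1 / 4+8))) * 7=-919961 / 26433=-34.80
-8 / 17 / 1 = -8 / 17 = -0.47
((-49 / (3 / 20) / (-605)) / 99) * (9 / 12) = 49 / 11979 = 0.00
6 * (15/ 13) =6.92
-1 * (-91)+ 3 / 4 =367 / 4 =91.75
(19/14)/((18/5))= 95/252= 0.38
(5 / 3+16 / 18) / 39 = 23 / 351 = 0.07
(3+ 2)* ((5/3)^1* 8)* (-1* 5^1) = -1000/3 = -333.33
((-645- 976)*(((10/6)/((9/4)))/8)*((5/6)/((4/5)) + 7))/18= -1564265/23328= -67.06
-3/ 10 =-0.30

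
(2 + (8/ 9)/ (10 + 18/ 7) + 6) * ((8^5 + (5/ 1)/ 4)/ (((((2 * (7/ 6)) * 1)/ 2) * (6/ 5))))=523652615/ 2772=188907.87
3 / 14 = 0.21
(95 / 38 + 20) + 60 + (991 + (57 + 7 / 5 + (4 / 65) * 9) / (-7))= 969221 / 910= 1065.08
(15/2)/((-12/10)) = -6.25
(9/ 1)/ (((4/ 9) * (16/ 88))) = 891/ 8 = 111.38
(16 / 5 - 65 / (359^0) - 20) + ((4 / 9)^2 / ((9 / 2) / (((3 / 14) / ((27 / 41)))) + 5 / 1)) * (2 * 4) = -6387337 / 78165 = -81.72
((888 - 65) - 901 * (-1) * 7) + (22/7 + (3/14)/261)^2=216167089/30276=7139.88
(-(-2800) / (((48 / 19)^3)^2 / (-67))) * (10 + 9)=-10480646139775 / 764411904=-13710.73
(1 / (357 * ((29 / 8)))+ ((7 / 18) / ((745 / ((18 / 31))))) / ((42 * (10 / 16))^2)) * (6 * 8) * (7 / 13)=221838208 / 11101189125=0.02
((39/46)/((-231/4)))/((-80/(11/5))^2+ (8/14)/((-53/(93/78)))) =-98527/8874233727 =-0.00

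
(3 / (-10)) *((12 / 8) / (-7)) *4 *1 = 9 / 35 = 0.26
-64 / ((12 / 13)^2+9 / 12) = -43264 / 1083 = -39.95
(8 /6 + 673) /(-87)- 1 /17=-34652 /4437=-7.81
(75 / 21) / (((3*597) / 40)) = 1000 / 12537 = 0.08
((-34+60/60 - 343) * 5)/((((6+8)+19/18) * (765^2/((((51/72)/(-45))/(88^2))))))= 0.00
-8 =-8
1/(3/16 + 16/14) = 112/149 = 0.75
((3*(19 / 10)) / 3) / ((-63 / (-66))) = 209 / 105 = 1.99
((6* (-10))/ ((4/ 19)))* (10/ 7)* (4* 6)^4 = -945561600/ 7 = -135080228.57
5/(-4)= -5/4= -1.25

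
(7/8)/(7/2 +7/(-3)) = 3/4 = 0.75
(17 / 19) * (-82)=-1394 / 19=-73.37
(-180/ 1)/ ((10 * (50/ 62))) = -22.32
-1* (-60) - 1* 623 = -563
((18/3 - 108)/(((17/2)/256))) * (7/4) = -5376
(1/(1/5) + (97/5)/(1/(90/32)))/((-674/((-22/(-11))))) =-953/5392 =-0.18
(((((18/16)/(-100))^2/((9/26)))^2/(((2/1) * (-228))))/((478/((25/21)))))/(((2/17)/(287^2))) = -0.00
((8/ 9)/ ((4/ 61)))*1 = 122/ 9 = 13.56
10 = 10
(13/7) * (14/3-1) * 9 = 61.29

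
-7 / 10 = -0.70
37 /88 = 0.42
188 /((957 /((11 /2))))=94 /87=1.08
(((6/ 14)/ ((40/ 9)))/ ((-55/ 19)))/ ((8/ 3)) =-1539/ 123200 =-0.01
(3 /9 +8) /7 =25 /21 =1.19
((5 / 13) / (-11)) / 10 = -0.00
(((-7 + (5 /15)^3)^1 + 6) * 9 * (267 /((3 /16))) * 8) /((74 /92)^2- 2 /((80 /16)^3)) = -156473.08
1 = 1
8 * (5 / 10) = 4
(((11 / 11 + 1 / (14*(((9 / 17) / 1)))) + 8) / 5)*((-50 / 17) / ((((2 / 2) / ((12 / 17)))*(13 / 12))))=-92080 / 26299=-3.50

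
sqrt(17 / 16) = 1.03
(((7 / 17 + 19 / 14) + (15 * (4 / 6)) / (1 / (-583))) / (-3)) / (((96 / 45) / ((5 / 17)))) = 34677975 / 129472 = 267.84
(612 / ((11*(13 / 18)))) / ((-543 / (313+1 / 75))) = -28734624 / 647075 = -44.41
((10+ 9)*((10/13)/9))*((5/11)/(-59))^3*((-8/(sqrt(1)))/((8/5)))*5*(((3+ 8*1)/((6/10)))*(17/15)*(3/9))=10093750/78503863581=0.00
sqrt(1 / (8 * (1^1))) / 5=sqrt(2) / 20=0.07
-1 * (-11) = 11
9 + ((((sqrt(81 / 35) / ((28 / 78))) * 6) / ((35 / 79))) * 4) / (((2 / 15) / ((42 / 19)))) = 9 + 2994732 * sqrt(35) / 4655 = 3815.03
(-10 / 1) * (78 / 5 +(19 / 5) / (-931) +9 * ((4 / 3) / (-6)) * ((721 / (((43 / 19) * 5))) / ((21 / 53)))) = 19343498 / 6321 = 3060.20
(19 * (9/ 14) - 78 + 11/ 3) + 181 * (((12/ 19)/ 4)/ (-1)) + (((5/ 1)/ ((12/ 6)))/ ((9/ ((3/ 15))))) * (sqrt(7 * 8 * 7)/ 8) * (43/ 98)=-72377/ 798 + 43 * sqrt(2)/ 1008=-90.64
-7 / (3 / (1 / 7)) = -1 / 3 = -0.33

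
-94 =-94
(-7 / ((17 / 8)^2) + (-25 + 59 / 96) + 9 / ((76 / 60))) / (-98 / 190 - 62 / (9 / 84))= 49630715 / 1526539616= 0.03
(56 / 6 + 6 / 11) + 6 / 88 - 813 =-106003 / 132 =-803.05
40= 40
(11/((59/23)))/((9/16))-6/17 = 65630/9027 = 7.27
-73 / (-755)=73 / 755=0.10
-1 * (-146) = 146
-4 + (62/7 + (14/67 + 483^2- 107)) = 109364734/469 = 233187.07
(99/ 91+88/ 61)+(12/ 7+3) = 40216/ 5551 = 7.24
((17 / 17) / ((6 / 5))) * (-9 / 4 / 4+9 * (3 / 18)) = 25 / 32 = 0.78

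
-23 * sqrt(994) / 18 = -40.29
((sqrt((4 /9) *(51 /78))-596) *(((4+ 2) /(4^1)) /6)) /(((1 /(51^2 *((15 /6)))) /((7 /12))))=-4521405 /8+ 10115 *sqrt(442) /416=-564664.43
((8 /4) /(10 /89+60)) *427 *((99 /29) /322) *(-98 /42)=-1254099 /3568450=-0.35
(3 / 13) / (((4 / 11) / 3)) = 99 / 52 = 1.90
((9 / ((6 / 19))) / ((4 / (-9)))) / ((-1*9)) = 57 / 8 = 7.12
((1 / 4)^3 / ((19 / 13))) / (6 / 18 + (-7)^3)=-39 / 1250048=-0.00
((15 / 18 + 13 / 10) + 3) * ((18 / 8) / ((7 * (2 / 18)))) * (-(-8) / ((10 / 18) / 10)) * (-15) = -32076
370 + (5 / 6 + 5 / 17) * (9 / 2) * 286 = 61915 / 34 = 1821.03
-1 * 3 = -3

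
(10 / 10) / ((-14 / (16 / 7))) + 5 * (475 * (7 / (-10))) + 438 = -120017 / 98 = -1224.66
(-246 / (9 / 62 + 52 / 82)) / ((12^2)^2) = -52111 / 3423168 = -0.02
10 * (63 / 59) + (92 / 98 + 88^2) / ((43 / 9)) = 202842972 / 124313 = 1631.71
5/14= 0.36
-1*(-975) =975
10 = 10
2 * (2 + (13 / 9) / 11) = 422 / 99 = 4.26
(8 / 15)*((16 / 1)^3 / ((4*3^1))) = 8192 / 45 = 182.04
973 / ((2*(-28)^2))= 139 / 224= 0.62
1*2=2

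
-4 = -4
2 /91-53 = -4821 /91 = -52.98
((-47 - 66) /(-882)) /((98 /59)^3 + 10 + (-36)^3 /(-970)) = 11255796095 /5506897167324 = 0.00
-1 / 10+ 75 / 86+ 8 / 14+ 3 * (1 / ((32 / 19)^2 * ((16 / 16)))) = 3700443 / 1541120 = 2.40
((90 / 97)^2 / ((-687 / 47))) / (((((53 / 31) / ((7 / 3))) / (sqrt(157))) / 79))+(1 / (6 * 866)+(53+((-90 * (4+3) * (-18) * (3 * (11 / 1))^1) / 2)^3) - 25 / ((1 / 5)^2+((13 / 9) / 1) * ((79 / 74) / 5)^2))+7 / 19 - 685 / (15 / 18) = 84342786590865344363941795 / 12875287908 - 725148900 * sqrt(157) / 114197033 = 6550749559429915.62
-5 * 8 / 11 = -40 / 11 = -3.64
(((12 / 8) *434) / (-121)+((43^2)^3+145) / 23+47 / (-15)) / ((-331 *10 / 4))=-997675986236 / 3003825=-332135.19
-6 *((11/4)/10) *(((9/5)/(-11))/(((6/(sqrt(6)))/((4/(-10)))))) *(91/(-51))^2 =-8281 *sqrt(6)/144500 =-0.14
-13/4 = -3.25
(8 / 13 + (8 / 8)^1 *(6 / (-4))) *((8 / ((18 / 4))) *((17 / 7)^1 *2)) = -7.64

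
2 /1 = 2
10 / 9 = 1.11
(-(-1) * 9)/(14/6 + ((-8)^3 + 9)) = -27/1502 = -0.02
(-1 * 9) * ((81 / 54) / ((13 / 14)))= -189 / 13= -14.54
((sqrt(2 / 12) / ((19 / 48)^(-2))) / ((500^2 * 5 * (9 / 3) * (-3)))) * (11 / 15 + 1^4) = -4693 * sqrt(6) / 1166400000000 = -0.00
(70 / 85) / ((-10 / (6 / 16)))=-21 / 680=-0.03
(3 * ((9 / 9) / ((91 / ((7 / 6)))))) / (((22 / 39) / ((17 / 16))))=51 / 704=0.07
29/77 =0.38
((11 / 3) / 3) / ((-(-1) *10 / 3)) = 11 / 30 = 0.37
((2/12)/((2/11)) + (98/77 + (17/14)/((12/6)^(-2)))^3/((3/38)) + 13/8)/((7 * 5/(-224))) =-8531914428/456533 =-18688.49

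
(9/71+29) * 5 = 10340/71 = 145.63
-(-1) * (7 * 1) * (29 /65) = 203 /65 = 3.12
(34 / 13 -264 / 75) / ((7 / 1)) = -42 / 325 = -0.13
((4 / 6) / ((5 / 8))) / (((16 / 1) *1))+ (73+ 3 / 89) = 97589 / 1335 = 73.10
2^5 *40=1280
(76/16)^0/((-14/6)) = -3/7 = -0.43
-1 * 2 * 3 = -6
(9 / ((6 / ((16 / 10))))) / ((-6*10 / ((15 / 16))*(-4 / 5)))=3 / 64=0.05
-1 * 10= -10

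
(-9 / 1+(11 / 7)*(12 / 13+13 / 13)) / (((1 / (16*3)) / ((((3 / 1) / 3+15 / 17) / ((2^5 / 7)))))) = -1536 / 13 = -118.15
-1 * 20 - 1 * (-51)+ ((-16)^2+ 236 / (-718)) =102915 / 359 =286.67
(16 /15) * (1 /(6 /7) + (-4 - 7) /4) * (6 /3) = -152 /45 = -3.38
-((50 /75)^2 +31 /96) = -221 /288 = -0.77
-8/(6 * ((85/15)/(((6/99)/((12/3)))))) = -2/561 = -0.00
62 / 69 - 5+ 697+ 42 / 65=3110548 / 4485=693.54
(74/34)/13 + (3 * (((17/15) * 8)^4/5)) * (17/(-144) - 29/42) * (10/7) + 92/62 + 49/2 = -4657.03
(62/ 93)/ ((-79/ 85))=-0.72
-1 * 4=-4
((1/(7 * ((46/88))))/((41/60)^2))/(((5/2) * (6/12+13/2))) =63360/1894487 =0.03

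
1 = 1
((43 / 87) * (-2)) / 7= -86 / 609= -0.14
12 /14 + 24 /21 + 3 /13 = 29 /13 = 2.23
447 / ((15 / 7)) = 1043 / 5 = 208.60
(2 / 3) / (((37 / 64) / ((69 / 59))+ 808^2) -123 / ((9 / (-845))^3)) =238464 / 36646974114167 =0.00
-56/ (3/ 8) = -149.33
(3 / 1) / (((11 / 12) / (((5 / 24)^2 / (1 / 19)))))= 475 / 176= 2.70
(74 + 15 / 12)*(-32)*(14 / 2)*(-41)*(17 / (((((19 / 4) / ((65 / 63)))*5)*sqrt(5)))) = 87275552*sqrt(5) / 855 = 228250.37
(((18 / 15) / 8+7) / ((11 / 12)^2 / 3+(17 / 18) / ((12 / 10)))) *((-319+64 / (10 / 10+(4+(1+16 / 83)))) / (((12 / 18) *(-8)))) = 918844641 / 2369540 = 387.77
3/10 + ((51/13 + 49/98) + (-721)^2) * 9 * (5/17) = 1520548194/1105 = 1376061.71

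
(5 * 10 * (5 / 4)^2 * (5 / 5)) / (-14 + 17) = 625 / 24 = 26.04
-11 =-11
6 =6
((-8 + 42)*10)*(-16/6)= -2720/3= -906.67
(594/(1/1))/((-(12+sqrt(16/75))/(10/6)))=-111375/1348+2475 *sqrt(3)/1348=-79.44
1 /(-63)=-0.02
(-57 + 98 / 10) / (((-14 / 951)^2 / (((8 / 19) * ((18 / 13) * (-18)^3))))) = 44811868505472 / 60515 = 740508444.28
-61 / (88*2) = -61 / 176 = -0.35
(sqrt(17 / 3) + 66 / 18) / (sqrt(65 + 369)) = sqrt(434)* (sqrt(51) + 11) / 1302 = 0.29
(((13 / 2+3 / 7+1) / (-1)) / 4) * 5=-555 / 56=-9.91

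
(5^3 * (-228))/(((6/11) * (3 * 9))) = -52250/27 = -1935.19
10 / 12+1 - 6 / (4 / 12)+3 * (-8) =-241 / 6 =-40.17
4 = 4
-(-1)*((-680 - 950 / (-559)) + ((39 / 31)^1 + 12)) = -11524521 / 17329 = -665.04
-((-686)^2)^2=-221460595216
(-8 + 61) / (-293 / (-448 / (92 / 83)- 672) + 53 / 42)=3935568 / 113921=34.55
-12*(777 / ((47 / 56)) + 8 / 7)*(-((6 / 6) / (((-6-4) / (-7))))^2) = 1280832 / 235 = 5450.35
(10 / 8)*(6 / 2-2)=5 / 4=1.25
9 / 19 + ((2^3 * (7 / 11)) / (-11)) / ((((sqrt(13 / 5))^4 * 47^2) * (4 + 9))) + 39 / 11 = 4.02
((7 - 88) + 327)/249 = 82/83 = 0.99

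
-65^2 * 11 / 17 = -46475 / 17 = -2733.82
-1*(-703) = 703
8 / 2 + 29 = 33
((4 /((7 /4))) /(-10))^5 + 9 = 472664107 /52521875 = 9.00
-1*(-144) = 144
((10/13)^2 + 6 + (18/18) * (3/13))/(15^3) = 1153/570375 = 0.00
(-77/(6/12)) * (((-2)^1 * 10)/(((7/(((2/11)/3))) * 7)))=80/21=3.81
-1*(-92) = 92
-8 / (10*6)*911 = -1822 / 15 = -121.47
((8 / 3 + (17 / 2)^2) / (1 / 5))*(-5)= -22475 / 12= -1872.92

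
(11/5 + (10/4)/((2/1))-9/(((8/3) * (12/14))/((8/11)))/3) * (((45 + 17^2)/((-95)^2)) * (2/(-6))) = -30561/992750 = -0.03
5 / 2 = 2.50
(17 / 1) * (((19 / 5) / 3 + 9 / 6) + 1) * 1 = 1921 / 30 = 64.03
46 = 46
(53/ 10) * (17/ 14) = 901/ 140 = 6.44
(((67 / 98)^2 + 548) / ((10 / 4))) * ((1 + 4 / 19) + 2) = 321316341 / 456190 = 704.35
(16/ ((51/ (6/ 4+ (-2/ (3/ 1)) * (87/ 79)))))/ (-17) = -968/ 68493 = -0.01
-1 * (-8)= 8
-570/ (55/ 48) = -5472/ 11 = -497.45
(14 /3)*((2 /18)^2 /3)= 14 /729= 0.02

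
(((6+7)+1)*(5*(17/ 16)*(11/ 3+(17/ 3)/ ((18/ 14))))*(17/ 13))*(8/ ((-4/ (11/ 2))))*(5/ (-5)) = 12127885/ 1404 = 8638.09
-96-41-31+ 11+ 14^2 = 39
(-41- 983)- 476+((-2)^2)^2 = -1484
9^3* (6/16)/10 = 2187/80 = 27.34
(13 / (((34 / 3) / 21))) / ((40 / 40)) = 24.09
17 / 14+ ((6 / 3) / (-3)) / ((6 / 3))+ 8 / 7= 85 / 42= 2.02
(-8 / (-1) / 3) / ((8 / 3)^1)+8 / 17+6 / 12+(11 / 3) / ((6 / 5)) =769 / 153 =5.03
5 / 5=1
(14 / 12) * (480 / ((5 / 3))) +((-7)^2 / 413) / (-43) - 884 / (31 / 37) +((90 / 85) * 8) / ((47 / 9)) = -45085535267 / 62838953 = -717.48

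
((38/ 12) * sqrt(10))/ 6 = 19 * sqrt(10)/ 36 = 1.67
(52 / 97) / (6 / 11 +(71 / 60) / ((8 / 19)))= 21120 / 132211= 0.16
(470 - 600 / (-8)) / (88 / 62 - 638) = -16895 / 19734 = -0.86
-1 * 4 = -4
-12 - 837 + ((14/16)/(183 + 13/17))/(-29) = -849.00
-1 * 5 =-5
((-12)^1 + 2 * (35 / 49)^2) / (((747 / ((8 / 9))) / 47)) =-202288 / 329427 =-0.61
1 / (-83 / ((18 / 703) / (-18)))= 1 / 58349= 0.00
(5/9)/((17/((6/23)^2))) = 20/8993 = 0.00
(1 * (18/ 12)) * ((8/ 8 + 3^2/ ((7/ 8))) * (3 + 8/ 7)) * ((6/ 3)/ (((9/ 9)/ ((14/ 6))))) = 327.29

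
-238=-238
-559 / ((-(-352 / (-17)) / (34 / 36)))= 161551 / 6336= 25.50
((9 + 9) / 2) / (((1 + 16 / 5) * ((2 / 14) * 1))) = 15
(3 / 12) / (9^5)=1 / 236196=0.00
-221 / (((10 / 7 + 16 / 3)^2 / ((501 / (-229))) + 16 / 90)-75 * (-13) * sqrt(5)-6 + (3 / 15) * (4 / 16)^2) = -67317734835318240000 * sqrt(5) / 1484727161381412855191-1844106880359285360 / 1484727161381412855191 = -0.10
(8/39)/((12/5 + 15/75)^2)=0.03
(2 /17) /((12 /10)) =5 /51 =0.10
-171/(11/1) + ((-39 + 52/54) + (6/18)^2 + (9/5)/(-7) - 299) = -3666613/10395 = -352.73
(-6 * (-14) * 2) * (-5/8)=-105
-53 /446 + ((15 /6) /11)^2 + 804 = 86770077 /107932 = 803.93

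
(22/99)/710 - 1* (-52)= 166141/3195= 52.00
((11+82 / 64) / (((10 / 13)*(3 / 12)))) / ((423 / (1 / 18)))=1703 / 203040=0.01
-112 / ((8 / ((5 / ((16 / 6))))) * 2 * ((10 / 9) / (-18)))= 212.62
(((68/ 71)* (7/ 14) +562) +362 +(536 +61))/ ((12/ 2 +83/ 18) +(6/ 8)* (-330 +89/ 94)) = -6.44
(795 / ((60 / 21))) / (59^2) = 1113 / 13924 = 0.08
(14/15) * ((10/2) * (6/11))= 28/11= 2.55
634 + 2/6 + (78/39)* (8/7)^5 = 638.23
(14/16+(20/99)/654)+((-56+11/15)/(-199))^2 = 244205804291/256400634600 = 0.95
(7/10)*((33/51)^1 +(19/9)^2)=24598/6885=3.57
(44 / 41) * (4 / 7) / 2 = 88 / 287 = 0.31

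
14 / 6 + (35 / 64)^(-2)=5.68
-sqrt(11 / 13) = -0.92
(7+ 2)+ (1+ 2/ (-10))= 49/ 5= 9.80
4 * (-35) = -140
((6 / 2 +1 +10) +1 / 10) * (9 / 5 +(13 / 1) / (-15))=329 / 25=13.16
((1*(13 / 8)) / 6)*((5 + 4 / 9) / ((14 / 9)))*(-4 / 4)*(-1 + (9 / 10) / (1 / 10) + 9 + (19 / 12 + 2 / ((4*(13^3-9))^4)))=-14882829427872014609 / 844873577140322304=-17.62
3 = 3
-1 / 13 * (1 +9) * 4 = -40 / 13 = -3.08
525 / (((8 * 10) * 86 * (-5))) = -21 / 1376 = -0.02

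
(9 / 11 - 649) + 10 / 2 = -7075 / 11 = -643.18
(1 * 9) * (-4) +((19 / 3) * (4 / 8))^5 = 2196163 / 7776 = 282.43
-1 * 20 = -20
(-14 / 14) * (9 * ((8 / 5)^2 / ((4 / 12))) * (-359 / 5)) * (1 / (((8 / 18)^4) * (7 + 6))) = 63595773 / 6500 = 9783.97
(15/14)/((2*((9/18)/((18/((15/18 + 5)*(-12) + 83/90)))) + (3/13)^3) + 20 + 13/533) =1094435550/16546869997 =0.07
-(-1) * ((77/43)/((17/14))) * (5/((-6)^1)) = -2695/2193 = -1.23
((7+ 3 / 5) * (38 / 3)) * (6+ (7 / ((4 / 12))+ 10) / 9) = 24548 / 27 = 909.19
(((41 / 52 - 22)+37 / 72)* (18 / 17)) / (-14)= 19373 / 12376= 1.57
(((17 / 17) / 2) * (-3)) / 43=-3 / 86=-0.03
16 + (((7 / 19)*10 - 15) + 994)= 18975 / 19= 998.68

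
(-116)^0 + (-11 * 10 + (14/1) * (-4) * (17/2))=-585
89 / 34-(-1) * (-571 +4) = -19189 / 34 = -564.38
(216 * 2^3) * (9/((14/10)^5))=48600000/16807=2891.65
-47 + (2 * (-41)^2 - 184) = 3131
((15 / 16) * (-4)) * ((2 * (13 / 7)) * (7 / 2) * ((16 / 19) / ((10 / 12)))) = -49.26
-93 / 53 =-1.75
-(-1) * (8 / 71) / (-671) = -8 / 47641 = -0.00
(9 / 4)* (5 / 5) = 9 / 4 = 2.25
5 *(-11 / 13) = -55 / 13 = -4.23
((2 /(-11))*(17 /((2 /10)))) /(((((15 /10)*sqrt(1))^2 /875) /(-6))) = 1190000 /33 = 36060.61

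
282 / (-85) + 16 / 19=-3998 / 1615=-2.48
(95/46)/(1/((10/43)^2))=4750/42527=0.11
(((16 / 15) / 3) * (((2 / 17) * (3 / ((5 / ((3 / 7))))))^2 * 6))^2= 11943936 / 3133342515625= 0.00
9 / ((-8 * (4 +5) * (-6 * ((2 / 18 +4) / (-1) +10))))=3 / 848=0.00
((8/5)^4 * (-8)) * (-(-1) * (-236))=7733248/625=12373.20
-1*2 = -2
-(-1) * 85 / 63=85 / 63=1.35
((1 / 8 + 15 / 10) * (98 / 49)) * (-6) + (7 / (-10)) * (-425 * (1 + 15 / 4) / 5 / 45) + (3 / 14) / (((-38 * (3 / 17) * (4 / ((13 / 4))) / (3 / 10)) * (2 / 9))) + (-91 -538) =-984036647 / 1532160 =-642.25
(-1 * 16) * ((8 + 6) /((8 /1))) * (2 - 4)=56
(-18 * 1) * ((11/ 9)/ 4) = -11/ 2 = -5.50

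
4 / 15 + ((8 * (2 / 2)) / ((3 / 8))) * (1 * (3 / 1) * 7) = 6724 / 15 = 448.27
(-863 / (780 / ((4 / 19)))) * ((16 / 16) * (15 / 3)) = -863 / 741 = -1.16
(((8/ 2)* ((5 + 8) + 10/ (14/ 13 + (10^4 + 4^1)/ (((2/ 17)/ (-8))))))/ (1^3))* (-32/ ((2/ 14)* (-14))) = 3678900992/ 4421761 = 832.00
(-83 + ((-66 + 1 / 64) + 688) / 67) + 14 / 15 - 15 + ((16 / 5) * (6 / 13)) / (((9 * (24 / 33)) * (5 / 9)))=-365304497 / 4180800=-87.38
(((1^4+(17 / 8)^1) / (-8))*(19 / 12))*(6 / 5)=-95 / 128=-0.74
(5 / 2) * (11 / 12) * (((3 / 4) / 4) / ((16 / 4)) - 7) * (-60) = 122375 / 128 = 956.05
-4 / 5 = -0.80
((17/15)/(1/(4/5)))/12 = 17/225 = 0.08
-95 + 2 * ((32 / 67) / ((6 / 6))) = -6301 / 67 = -94.04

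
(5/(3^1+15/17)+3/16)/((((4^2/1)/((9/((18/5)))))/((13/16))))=50635/270336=0.19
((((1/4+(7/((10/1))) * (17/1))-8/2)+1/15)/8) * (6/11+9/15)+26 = 239153/8800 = 27.18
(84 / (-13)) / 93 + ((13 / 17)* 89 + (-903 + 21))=-5576787 / 6851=-814.01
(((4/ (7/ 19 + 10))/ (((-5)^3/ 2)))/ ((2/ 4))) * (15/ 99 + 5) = -10336/ 162525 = -0.06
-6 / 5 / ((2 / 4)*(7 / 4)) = -1.37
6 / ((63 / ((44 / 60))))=22 / 315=0.07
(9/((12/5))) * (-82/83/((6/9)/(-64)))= 29520/83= 355.66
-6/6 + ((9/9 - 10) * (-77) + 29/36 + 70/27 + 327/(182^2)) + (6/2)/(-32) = 695.31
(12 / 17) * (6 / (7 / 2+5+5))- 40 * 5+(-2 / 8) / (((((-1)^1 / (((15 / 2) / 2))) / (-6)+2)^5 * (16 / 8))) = -536976309515879 / 2689052614656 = -199.69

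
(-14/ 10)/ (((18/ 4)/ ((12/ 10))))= -28/ 75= -0.37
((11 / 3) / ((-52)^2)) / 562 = 11 / 4558944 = 0.00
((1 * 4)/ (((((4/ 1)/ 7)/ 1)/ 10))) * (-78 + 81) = 210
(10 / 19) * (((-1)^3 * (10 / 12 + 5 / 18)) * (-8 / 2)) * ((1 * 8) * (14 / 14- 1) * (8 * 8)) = 0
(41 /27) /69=41 /1863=0.02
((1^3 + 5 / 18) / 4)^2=529 / 5184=0.10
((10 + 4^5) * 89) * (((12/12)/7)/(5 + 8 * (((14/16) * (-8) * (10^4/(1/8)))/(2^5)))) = -92026/979965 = -0.09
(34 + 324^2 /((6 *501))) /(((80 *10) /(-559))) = -643409 /13360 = -48.16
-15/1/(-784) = 15/784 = 0.02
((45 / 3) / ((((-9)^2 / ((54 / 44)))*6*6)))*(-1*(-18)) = 5 / 44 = 0.11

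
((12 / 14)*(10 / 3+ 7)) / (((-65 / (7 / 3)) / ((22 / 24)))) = -341 / 1170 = -0.29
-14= -14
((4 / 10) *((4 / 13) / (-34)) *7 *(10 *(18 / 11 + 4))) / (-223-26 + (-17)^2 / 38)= 131936 / 22299563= 0.01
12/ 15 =4/ 5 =0.80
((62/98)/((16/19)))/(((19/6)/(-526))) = -24459/196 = -124.79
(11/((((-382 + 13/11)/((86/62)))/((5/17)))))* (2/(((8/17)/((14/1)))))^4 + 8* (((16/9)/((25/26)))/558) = -621423544854439/4207431600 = -147696.65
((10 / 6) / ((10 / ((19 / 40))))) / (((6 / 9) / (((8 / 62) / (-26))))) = -19 / 32240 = -0.00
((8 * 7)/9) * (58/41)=3248/369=8.80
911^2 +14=829935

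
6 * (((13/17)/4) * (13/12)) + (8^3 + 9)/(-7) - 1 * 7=-80.19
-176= -176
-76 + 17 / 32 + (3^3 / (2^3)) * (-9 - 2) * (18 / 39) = -38523 / 416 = -92.60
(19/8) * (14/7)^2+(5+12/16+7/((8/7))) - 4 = 139/8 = 17.38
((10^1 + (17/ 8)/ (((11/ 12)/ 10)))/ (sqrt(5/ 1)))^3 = 1945085 * sqrt(5)/ 1331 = 3267.73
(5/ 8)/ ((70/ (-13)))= -13/ 112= -0.12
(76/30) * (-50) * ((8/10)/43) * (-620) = 188480/129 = 1461.09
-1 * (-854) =854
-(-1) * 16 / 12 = 4 / 3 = 1.33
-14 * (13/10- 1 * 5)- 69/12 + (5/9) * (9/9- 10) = 821/20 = 41.05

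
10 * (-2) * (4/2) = -40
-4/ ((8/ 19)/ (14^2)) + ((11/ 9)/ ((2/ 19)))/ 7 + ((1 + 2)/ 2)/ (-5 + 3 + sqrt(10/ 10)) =-117296/ 63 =-1861.84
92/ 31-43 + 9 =-962/ 31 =-31.03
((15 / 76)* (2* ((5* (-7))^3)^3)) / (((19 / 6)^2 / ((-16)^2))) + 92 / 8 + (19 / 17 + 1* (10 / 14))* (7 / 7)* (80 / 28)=-9075929750369808777939 / 11427094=-794246529377443.54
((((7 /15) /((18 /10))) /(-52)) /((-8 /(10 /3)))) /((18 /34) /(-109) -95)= -64855 /2965989312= -0.00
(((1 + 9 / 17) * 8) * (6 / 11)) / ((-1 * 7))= -1248 / 1309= -0.95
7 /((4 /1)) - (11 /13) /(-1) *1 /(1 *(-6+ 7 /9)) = 3881 /2444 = 1.59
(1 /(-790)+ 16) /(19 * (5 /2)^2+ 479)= 8426 /314815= 0.03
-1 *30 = -30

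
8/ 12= 2/ 3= 0.67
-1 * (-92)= 92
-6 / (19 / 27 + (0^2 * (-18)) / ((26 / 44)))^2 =-4374 / 361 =-12.12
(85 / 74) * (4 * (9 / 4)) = 765 / 74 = 10.34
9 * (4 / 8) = 9 / 2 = 4.50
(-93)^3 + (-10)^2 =-804257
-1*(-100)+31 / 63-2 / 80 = 253177 / 2520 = 100.47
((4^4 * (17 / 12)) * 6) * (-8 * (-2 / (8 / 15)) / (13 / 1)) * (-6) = -30129.23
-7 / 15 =-0.47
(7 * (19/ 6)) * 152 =10108/ 3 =3369.33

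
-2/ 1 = -2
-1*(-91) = 91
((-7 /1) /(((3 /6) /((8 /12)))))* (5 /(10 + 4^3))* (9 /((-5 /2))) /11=84 /407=0.21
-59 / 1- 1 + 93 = 33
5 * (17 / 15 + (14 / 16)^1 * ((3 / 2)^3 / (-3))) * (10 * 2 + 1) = 1001 / 64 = 15.64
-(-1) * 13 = 13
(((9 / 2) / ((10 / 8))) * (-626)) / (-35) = 11268 / 175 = 64.39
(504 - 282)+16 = 238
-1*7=-7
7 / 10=0.70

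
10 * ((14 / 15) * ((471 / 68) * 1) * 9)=9891 / 17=581.82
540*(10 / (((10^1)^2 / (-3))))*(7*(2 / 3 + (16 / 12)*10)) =-15876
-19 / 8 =-2.38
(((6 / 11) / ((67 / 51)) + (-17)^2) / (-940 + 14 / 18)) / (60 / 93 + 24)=-59510421 / 4759613804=-0.01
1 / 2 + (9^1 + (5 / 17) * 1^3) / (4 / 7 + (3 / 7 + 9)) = 243 / 170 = 1.43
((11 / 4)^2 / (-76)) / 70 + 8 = 680839 / 85120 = 8.00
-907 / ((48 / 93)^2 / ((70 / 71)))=-3356.84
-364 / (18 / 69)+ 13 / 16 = -66937 / 48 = -1394.52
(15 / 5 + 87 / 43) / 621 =8 / 989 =0.01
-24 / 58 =-12 / 29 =-0.41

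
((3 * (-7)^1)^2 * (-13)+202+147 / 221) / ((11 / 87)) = -106331748 / 2431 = -43739.92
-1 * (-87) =87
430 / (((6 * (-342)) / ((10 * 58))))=-62350 / 513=-121.54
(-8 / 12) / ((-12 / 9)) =1 / 2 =0.50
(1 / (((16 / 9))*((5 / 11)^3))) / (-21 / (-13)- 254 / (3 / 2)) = -467181 / 13082000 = -0.04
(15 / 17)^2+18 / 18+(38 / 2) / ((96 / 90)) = 90589 / 4624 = 19.59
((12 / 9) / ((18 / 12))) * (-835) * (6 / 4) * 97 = -323980 / 3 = -107993.33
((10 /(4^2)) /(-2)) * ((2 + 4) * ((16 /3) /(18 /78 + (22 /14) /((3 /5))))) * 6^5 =-10614240 /389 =-27285.96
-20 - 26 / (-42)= -407 / 21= -19.38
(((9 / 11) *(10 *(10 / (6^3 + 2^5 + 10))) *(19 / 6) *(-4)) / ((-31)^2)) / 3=-1900 / 1363659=-0.00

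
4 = 4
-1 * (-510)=510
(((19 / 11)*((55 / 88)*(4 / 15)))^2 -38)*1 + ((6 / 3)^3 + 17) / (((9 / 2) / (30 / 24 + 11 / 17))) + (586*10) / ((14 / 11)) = 4576.91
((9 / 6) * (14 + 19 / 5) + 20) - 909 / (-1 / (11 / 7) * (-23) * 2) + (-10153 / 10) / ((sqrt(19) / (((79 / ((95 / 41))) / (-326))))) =12596 / 805 + 32885567 * sqrt(19) / 5884300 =40.01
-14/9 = -1.56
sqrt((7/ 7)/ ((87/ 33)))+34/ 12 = sqrt(319)/ 29+17/ 6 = 3.45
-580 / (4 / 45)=-6525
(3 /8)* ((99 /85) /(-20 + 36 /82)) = -12177 /545360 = -0.02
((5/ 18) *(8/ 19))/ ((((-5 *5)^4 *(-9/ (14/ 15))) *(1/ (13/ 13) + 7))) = -7/ 1803515625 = -0.00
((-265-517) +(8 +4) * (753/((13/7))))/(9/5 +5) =132715/221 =600.52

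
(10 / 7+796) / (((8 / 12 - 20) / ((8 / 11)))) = -66984 / 2233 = -30.00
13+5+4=22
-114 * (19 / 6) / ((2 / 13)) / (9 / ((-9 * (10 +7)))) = 79781 / 2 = 39890.50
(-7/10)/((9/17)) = -119/90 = -1.32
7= 7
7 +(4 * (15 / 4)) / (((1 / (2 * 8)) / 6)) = 1447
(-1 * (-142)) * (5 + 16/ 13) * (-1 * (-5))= 57510/ 13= 4423.85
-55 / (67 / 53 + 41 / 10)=-29150 / 2843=-10.25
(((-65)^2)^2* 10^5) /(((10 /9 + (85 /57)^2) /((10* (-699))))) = -8107935951375000000 /2167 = -3741548662378864.79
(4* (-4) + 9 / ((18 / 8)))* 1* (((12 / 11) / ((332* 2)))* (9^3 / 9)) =-1458 / 913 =-1.60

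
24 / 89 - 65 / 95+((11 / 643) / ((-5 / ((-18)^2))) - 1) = -13717004 / 5436565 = -2.52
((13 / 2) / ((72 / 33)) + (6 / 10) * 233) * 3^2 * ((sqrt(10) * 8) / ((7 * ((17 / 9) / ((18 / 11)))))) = 8326881 * sqrt(10) / 6545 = 4023.21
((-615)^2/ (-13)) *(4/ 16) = -7273.56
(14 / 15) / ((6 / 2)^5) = 14 / 3645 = 0.00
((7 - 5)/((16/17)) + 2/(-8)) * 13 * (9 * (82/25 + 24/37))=637767/740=861.85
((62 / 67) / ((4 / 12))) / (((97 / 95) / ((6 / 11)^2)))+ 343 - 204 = 109942801 / 786379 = 139.81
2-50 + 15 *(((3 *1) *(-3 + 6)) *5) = 627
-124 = -124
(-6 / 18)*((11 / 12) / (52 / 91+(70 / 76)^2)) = -27797 / 129159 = -0.22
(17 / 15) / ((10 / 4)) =34 / 75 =0.45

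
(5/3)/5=1/3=0.33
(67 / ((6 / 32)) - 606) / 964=-373 / 1446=-0.26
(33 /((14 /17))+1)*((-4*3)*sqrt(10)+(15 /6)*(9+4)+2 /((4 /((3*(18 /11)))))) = 442175 /308 - 3450*sqrt(10) /7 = -122.92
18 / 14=9 / 7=1.29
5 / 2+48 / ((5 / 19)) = 1849 / 10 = 184.90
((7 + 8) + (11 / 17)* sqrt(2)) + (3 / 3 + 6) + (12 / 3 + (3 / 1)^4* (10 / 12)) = 11* sqrt(2) / 17 + 187 / 2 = 94.42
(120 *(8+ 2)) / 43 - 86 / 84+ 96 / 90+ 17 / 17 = 87139 / 3010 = 28.95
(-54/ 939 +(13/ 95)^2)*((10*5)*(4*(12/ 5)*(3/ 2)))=-15775632/ 564965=-27.92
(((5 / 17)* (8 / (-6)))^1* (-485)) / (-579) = -9700 / 29529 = -0.33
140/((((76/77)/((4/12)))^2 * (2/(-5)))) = -1037575/25992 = -39.92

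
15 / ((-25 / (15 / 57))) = -3 / 19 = -0.16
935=935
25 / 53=0.47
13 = 13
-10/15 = -2/3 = -0.67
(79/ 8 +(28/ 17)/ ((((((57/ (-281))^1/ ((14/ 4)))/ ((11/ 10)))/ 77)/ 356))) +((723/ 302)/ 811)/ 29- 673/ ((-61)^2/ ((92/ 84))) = -1024125418993519943509/ 1195132407791560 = -856913.77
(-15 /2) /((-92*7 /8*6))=5 /322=0.02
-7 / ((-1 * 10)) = 7 / 10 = 0.70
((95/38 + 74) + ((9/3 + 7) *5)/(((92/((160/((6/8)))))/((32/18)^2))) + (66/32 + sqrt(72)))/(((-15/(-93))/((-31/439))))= -38241431453/196285680 -5766 *sqrt(2)/2195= -198.54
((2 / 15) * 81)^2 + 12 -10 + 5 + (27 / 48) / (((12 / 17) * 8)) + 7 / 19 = 30183073 / 243200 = 124.11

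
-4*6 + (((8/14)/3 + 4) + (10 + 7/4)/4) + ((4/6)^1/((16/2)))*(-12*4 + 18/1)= -6509/336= -19.37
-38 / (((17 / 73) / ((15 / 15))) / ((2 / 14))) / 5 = -2774 / 595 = -4.66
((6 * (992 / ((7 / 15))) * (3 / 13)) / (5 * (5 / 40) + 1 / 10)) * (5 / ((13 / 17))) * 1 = 910656000 / 34307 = 26544.32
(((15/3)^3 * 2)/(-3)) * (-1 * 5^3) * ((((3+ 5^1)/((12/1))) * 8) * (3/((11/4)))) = 60606.06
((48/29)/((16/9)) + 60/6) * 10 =3170/29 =109.31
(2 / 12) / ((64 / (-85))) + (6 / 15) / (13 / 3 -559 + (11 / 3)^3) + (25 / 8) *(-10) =-824519861 / 26198400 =-31.47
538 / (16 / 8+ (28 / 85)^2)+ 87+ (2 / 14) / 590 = 10763630137 / 31458210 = 342.16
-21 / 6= -3.50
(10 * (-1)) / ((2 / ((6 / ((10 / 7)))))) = -21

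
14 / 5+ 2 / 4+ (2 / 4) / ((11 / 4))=383 / 110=3.48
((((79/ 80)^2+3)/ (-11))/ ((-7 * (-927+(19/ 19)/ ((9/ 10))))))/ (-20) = 17613/ 6317696000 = 0.00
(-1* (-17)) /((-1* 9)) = -17 /9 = -1.89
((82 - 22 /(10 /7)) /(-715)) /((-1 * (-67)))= -0.00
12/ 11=1.09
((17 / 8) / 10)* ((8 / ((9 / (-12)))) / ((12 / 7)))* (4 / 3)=-238 / 135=-1.76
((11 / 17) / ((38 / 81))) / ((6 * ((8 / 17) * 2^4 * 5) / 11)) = 3267 / 48640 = 0.07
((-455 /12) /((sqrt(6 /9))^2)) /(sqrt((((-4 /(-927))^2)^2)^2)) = -335993080259655 /2048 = -164059121220.53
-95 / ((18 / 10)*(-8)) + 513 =37411 / 72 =519.60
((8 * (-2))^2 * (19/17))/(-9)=-4864/153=-31.79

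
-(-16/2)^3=512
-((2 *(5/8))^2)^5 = -9765625/1048576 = -9.31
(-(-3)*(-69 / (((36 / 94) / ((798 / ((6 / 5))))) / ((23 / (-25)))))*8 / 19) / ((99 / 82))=57085448 / 495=115324.14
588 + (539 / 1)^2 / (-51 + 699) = 671545 / 648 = 1036.33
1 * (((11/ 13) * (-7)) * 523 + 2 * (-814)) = -61435/ 13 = -4725.77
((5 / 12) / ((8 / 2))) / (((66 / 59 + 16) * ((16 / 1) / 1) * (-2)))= -59 / 310272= -0.00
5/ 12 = 0.42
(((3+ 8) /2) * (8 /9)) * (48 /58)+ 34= 3310 /87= 38.05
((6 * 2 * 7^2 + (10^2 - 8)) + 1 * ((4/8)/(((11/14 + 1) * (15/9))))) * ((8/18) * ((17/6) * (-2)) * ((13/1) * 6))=-133615.22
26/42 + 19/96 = 183/224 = 0.82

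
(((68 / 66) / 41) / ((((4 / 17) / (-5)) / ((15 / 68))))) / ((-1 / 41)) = 425 / 88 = 4.83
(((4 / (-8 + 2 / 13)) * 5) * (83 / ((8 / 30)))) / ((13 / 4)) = -4150 / 17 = -244.12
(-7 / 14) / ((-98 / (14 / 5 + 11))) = 0.07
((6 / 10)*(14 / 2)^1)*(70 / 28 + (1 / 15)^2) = 7889 / 750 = 10.52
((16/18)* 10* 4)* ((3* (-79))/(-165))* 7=35392/99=357.49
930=930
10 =10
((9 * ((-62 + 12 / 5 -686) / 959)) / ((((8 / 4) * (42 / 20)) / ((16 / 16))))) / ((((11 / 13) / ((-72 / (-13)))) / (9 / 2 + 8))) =-10065600 / 73843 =-136.31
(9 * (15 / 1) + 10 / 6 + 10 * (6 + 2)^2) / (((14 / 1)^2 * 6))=1165 / 1764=0.66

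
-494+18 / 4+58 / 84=-10265 / 21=-488.81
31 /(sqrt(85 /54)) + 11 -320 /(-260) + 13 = 93* sqrt(510) /85 + 328 /13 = 49.94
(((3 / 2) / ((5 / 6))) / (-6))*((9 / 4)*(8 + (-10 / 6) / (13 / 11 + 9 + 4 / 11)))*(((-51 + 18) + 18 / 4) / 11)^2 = -79798689 / 2245760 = -35.53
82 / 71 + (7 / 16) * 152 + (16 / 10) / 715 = 67.66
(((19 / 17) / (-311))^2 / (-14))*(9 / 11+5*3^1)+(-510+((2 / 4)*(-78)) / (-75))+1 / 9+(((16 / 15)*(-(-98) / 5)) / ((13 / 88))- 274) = -4040793268696501 / 6295572308025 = -641.85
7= 7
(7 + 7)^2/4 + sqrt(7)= sqrt(7) + 49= 51.65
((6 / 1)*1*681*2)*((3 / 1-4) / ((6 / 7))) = -9534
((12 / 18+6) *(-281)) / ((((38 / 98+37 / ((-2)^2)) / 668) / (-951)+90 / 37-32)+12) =8630378357440 / 80933213093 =106.64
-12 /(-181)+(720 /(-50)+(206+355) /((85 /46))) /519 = 97622 /156565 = 0.62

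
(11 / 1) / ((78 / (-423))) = -1551 / 26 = -59.65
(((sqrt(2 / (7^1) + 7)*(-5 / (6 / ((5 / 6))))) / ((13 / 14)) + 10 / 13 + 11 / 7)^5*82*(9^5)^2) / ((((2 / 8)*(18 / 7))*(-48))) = -32085758.15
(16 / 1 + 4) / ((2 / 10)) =100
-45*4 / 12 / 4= -15 / 4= -3.75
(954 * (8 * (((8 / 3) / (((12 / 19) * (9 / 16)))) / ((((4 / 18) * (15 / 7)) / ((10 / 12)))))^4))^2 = 1181203508272591652603218100224 / 22876792454961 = 51633265922139317.23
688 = 688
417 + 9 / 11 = 4596 / 11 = 417.82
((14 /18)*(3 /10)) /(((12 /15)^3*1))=175 /384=0.46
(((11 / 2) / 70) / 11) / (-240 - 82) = -1 / 45080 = -0.00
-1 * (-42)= 42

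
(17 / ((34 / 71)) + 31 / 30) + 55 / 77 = 3911 / 105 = 37.25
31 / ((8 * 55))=31 / 440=0.07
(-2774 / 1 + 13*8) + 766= -1904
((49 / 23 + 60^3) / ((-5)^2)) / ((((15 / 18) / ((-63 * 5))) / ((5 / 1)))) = -1877922522 / 115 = -16329761.06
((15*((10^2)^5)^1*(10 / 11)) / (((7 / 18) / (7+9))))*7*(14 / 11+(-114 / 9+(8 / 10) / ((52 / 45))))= -661104000000000000 / 1573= -420282263191354.10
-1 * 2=-2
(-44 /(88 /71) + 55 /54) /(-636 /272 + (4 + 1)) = -63308 /4887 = -12.95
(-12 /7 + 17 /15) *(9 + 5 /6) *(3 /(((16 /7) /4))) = -3599 /120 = -29.99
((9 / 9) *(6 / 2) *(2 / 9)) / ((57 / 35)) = 70 / 171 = 0.41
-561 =-561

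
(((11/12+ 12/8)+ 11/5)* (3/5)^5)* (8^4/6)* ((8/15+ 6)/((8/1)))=15636096/78125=200.14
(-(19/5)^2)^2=130321/625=208.51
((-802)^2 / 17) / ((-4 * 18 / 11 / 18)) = -1768811 / 17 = -104047.71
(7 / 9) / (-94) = -7 / 846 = -0.01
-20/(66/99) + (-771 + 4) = -797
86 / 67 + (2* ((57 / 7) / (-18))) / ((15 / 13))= 10541 / 21105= 0.50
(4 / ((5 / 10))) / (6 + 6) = 2 / 3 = 0.67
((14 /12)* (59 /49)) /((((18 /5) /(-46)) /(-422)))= 1431635 /189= 7574.79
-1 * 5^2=-25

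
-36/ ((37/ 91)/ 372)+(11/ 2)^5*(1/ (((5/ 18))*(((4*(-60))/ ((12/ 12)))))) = -7817377461/ 236800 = -33012.57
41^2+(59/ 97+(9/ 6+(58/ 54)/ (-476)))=2098233985/ 1246644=1683.11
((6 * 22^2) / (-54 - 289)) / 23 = -2904 / 7889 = -0.37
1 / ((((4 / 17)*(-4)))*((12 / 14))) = -119 / 96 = -1.24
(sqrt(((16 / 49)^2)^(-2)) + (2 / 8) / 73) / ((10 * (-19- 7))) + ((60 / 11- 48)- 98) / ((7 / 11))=-7513055839 / 34012160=-220.89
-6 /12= -1 /2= -0.50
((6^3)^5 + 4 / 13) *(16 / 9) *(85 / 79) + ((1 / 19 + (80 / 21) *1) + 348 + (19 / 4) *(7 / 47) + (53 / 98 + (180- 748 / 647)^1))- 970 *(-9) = 941375371111592118041425 / 1046706121188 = 899369318718.75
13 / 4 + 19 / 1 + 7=117 / 4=29.25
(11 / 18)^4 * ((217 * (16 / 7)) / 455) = 453871 / 2985255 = 0.15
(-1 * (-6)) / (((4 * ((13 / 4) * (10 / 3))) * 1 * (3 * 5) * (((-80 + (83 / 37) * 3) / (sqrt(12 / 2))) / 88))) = -9768 * sqrt(6) / 881075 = -0.03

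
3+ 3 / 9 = 10 / 3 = 3.33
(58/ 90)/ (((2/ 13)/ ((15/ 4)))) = 377/ 24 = 15.71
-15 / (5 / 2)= -6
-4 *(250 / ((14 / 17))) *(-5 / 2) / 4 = 10625 / 14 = 758.93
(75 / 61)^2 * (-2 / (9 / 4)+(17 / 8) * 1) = 55625 / 29768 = 1.87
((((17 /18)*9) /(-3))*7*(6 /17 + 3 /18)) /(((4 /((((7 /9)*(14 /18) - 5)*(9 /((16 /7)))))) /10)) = 1155665 /2592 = 445.86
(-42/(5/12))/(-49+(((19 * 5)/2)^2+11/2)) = -2016/44255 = -0.05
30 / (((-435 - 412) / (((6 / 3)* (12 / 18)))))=-40 / 847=-0.05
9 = 9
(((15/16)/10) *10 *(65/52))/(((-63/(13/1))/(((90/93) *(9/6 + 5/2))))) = -1625/1736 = -0.94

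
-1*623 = -623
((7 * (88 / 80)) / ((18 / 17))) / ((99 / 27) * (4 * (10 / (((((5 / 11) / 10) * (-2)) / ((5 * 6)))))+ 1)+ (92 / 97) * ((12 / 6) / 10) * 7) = -126973 / 844976796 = -0.00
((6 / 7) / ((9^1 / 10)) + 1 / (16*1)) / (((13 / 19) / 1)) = 6479 / 4368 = 1.48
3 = 3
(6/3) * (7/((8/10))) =35/2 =17.50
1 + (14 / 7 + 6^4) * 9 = 11683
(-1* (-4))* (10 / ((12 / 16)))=53.33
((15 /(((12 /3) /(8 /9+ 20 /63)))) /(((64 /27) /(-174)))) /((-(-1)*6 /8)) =-442.77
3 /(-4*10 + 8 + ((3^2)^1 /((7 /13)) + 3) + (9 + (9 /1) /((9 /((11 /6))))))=-126 /61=-2.07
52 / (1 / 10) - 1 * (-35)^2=-705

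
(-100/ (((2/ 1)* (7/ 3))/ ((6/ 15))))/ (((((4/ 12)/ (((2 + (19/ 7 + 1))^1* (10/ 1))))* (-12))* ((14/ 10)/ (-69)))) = -2070000/ 343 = -6034.99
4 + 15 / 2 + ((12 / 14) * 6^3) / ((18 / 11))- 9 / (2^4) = 13897 / 112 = 124.08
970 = 970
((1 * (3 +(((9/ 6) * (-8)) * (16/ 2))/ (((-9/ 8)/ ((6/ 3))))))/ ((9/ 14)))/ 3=7294/ 81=90.05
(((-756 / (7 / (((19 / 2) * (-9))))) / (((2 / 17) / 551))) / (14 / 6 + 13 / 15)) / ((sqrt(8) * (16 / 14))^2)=10595622555 / 8192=1293410.96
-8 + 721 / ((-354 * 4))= -12049 / 1416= -8.51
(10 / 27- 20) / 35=-106 / 189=-0.56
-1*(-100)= 100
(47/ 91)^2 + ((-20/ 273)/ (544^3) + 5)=5266036702777/ 999863574528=5.27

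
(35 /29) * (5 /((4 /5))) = 875 /116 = 7.54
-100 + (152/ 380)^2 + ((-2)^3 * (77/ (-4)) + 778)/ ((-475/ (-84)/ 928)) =14520768/ 95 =152850.19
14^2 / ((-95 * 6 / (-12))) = 392 / 95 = 4.13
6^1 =6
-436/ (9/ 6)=-872/ 3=-290.67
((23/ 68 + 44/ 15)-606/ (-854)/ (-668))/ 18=0.18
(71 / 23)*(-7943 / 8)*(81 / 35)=-45680193 / 6440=-7093.20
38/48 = 19/24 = 0.79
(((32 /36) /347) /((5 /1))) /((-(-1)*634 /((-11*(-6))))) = 88 /1649985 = 0.00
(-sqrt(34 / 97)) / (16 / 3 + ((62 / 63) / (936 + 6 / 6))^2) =-3484658961 * sqrt(3298) / 1802730608692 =-0.11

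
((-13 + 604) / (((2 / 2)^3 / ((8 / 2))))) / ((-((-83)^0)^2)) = -2364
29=29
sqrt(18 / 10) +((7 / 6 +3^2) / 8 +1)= 3*sqrt(5) / 5 +109 / 48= 3.61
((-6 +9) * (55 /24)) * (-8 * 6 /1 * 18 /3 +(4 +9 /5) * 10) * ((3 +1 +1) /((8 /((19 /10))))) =-120175 /64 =-1877.73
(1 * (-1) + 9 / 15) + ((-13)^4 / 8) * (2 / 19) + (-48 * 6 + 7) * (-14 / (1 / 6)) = 9112173 / 380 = 23979.40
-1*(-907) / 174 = 907 / 174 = 5.21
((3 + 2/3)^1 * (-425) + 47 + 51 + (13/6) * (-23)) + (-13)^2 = -8047/6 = -1341.17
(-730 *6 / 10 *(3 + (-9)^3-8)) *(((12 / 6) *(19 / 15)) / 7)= 4072232 / 35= 116349.49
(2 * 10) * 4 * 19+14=1534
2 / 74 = 1 / 37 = 0.03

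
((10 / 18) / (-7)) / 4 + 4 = 3.98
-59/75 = -0.79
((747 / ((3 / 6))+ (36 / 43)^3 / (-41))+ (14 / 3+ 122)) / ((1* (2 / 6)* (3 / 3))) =15848944426 / 3259787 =4861.96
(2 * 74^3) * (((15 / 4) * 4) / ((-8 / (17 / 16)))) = -12916515 / 8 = -1614564.38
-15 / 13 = -1.15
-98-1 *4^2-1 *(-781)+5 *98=1157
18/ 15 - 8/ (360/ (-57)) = 37/ 15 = 2.47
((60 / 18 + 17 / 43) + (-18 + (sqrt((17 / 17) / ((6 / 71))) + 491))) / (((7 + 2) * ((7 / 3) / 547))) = 547 * sqrt(426) / 126 + 33639406 / 2709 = 12507.25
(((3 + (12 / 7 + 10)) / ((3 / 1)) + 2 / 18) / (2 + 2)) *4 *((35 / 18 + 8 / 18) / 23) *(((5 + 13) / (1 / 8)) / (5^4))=108704 / 905625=0.12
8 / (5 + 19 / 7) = 28 / 27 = 1.04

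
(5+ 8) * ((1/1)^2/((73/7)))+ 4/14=783/511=1.53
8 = 8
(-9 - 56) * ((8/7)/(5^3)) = -104/175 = -0.59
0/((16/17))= 0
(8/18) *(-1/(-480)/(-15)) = -1/16200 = -0.00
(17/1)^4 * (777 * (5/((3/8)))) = 865277560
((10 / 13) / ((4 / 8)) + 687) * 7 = 62657 / 13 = 4819.77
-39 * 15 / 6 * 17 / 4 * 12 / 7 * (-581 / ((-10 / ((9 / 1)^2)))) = -13372047 / 4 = -3343011.75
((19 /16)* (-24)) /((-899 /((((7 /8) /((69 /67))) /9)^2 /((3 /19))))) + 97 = 4304598077665 /44376481152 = 97.00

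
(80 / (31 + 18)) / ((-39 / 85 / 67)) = -455600 / 1911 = -238.41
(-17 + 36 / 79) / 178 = -1307 / 14062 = -0.09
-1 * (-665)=665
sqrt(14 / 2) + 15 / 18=5 / 6 + sqrt(7)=3.48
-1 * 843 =-843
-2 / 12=-1 / 6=-0.17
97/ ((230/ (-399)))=-38703/ 230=-168.27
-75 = -75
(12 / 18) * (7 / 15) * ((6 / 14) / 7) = 0.02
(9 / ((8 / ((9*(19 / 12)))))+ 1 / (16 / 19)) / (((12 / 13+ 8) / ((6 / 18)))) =247 / 384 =0.64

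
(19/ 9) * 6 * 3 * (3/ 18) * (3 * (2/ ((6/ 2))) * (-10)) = -380/ 3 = -126.67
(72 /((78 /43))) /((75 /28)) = 4816 /325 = 14.82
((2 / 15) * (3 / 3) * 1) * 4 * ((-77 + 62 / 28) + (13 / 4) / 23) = -96142 / 2415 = -39.81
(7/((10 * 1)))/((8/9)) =63/80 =0.79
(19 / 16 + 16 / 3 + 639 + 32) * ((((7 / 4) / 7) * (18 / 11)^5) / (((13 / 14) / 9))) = 40326983109 / 2093663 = 19261.45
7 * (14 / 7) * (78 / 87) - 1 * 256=-7060 / 29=-243.45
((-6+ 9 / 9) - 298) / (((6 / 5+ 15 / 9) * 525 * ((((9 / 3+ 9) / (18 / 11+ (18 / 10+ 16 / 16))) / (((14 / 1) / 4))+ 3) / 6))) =-12322 / 38485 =-0.32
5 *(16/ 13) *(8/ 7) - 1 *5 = 185/ 91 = 2.03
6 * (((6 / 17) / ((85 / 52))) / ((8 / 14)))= 3276 / 1445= 2.27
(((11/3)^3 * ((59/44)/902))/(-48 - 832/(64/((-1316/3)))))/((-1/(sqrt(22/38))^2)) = -0.00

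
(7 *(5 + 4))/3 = 21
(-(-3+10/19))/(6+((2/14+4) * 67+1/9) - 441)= -2961/188309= -0.02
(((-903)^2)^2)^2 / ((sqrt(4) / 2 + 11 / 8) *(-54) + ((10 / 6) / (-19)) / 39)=-561569376110797203551081316 / 162917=-3446966099982182360042.73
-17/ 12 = -1.42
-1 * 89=-89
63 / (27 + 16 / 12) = 189 / 85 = 2.22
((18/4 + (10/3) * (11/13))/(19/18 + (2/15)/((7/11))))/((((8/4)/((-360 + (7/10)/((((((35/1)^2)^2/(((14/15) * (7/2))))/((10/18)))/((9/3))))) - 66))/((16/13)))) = -383112447716/252549375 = -1516.98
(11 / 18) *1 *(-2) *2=-22 / 9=-2.44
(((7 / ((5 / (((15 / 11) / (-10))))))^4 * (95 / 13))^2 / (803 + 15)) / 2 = 13654052229321 / 237067203417616000000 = 0.00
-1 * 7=-7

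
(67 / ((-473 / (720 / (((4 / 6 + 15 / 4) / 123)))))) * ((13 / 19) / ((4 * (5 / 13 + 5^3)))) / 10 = -150414732 / 388193465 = -0.39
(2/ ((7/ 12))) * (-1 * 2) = -48/ 7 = -6.86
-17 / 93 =-0.18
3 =3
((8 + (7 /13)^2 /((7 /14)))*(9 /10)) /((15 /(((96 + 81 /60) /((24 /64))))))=112926 /845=133.64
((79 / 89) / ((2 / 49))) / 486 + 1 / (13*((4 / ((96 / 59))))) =5045249 / 66351636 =0.08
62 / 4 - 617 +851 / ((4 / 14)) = 2377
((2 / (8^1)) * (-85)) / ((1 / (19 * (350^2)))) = -49459375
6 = 6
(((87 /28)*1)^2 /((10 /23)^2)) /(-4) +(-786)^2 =193736821599 /313600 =617783.23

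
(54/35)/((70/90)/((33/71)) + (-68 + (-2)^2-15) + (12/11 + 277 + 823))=0.00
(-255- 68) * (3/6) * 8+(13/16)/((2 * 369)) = -15255923/11808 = -1292.00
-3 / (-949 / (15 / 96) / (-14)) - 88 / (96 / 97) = -4050647 / 45552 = -88.92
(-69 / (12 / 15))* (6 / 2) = -1035 / 4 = -258.75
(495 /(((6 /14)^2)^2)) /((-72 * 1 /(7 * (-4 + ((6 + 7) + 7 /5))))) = -14835.81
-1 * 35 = -35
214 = 214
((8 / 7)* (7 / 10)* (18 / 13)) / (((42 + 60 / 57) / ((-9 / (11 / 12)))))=-73872 / 292435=-0.25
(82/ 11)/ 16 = 41/ 88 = 0.47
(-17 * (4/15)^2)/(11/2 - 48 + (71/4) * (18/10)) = 0.11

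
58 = 58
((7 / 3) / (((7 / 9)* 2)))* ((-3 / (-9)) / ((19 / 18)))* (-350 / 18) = -175 / 19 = -9.21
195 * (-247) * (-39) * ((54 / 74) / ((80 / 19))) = 192727431 / 592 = 325553.09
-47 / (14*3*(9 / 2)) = -47 / 189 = -0.25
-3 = -3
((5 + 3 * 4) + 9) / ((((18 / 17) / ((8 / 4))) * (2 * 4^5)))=221 / 9216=0.02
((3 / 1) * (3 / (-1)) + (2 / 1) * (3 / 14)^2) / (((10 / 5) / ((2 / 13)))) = -873 / 1274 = -0.69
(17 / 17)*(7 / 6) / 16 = 7 / 96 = 0.07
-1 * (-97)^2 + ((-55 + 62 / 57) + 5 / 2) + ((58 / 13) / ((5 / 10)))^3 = -2191493795 / 250458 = -8749.95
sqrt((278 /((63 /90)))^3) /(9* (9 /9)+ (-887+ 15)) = -5560* sqrt(4865) /42287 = -9.17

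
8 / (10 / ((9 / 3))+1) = 24 / 13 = 1.85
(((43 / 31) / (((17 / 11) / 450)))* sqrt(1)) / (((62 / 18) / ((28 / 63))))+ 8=982096 / 16337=60.11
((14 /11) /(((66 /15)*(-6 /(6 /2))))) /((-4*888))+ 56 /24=668577 /286528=2.33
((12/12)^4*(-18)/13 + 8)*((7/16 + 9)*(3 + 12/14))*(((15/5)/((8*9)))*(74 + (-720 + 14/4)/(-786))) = 327695217/435968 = 751.65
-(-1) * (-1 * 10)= -10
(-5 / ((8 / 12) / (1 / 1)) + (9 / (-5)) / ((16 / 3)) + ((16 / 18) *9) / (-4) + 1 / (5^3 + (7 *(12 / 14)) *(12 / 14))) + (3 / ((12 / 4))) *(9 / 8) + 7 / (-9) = -6219823 / 655920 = -9.48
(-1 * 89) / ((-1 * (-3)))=-89 / 3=-29.67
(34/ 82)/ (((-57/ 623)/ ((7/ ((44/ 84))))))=-518959/ 8569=-60.56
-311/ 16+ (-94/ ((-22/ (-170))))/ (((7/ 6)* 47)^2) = -7976483/ 405328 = -19.68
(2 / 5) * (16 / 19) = 32 / 95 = 0.34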